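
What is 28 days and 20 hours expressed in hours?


Days: 28
Extra hours: 20
Hours per day: 24
Days to hours: 28 x 24 = 672
Total: 672 + 20 = 692

692


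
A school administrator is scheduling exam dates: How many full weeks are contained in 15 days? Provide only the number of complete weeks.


Total days: 15
Days per week: 7
Division: 15 / 7 = 2 remainder 1
Complete weeks: 2
Remaining days: 1

2


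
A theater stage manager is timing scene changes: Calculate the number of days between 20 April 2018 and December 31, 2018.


Start: April 20, 2018
End: December 31, 2018
Days left in April: 10
May: 31
June: 30
July: 31
August: 31
... plus remaining months
Sum of remaining months: 245
Total: 10 + 245 = 255

255


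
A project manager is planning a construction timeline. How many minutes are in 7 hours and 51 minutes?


Hours: 7
Extra minutes: 51
Minutes per hour: 60
Hours to minutes: 7 x 60 = 420
Total: 420 + 51 = 471

471


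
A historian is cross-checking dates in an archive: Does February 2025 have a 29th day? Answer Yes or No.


Year: 2025
Divisible by 4? 2025 / 4 = 506.25 -> No
Not divisible by 4, so NOT a leap year

No


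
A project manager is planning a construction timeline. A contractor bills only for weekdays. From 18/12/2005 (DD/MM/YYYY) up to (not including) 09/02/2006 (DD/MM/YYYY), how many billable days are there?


Start: 2005-12-18 (Sunday)
End (exclusive): 2006-02-09 (Thursday)
Total calendar days: 53
Full weeks: 53 // 7 = 7 -> 35 weekdays
Remaining 4 days starting on Sunday:
  Sun(-), Mon(w), Tue(w), Wed(w) -> 3 weekdays
Total business days: 35 + 3 = 38

38


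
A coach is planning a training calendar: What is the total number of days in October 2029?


Month: October
Year: 2029
October is a 31-day month
Total: 31 days

31


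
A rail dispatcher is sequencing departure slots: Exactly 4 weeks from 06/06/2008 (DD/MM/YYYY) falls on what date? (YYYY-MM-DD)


Start: 2008-06-06
Weeks to add: 4
Convert to days: 4 x 7 = 28 days
Add 28 days to 2008-06-06
Result: 2008-07-04

2008-07-04


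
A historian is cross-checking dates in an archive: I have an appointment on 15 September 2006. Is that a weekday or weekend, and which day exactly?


Date: 2006-09-15
January 1, 2006 is a Sunday
Day of year: 258
Offset from Jan 1: 257 days
257 mod 7 = 5
Result: Friday

Friday


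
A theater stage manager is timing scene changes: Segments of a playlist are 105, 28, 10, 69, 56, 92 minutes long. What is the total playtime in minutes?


Durations: 105, 28, 10, 69, 56, 92
Running sum: 105
+ 28 = 133
+ 10 = 143
+ 69 = 212
+ 56 = 268
+ 92 = 360
Total duration: 360 minutes
That is 6 hours and 0 minutes

360


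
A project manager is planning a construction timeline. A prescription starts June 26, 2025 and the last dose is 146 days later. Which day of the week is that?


Start: 2025-06-26 (Thursday)
Step 1 - find target date: add 146 days
  2025-06-26 + 146 days = 2025-11-19
Step 2 - day of week:
  146 mod 7 = 6
  Thursday + 6 days -> Wednesday
Result: Wednesday (2025-11-19)

Wednesday


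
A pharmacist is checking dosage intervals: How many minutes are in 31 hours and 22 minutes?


Hours: 31
Minutes: 22
Convert hours to minutes: 31 x 60 = 1860
Add remaining minutes: 1860 + 22 = 1882

1882


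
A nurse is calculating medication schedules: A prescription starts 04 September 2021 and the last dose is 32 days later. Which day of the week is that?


Start: 2021-09-04 (Saturday)
Step 1 - find target date: add 32 days
  2021-09-04 + 32 days = 2021-10-06
Step 2 - day of week:
  32 mod 7 = 4
  Saturday + 4 days -> Wednesday
Result: Wednesday (2021-10-06)

Wednesday


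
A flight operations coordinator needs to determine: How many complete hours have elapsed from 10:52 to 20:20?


Start: 10:52
End: 20:20
Hour difference: 20 - 10 = 10 hours
Minute difference: 20 - 52 = -32 minutes
Total minutes: 568
Complete hours: 568 / 60 = 9 (remainder 28)

9


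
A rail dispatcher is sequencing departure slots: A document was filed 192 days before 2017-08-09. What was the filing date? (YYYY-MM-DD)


Start: 2017-08-09
Subtracting 192 days
Days already passed in August: 9
After going back through August: 183 more days to subtract
July 2017: 31 days, 152 remaining
June 2017: 30 days, 122 remaining
May 2017: 31 days, 91 remaining
April 2017: 30 days, 61 remaining
Result: 2017-01-29

2017-01-29


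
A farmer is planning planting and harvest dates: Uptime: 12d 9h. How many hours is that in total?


Days: 12
Extra hours: 9
Hours per day: 24
Days to hours: 12 x 24 = 288
Total: 288 + 9 = 297

297


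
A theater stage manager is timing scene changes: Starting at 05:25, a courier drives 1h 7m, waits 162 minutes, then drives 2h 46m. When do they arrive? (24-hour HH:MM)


Depart: 05:25
Leg 1: +67 min -> 06:32
Layover: +162 min -> 09:14
Leg 2: +166 min -> 12:00
Total travel: 395 minutes = 6h 35m
Arrival: 12:00

12:00


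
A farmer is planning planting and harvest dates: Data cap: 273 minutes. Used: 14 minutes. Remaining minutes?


Total budget: 273 minutes
Time used: 14 minutes
Remaining: 273 - 14 = 259 minutes
Percent used: 5.1%
Percent remaining: 94.9%

259


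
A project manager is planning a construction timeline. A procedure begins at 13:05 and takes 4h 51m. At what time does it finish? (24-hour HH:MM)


Start time: 13:05
Adding: 4 hours 51 minutes
Minutes: 5 + 51 = 56
Hours: 13 + 4 + 0 = 17
Result: 17:56

17:56


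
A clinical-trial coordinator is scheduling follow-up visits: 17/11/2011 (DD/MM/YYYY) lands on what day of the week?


Date: 2011-11-17
January 1, 2011 is a Saturday
Day of year: 321
Offset from Jan 1: 320 days
320 mod 7 = 5
Result: Thursday

Thursday


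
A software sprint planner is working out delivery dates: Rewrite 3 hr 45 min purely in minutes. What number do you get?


Hours: 3
Extra minutes: 45
Minutes per hour: 60
Hours to minutes: 3 x 60 = 180
Total: 180 + 45 = 225

225


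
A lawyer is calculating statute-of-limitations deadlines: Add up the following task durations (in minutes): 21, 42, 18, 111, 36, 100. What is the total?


Durations: 21, 42, 18, 111, 36, 100
Running sum: 21
+ 42 = 63
+ 18 = 81
+ 111 = 192
+ 36 = 228
+ 100 = 328
Total duration: 328 minutes
That is 5 hours and 28 minutes

328


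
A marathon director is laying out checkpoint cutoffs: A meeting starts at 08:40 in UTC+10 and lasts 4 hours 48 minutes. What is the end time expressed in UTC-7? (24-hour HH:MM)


Start: 08:40 in UTC+10
Step 1 - add duration:
  minutes: 40 + 48 = 88 (carry 1h)
  hours: 8 + 4 + 1 = 13
  end in UTC+10: 13:28
Step 2 - convert UTC+10 -> UTC-7:
  offset difference: -7 - (10) = -17 hours
  13 + (-17) = -4 -> mod 24 = 20
Result: 20:28 in UTC-7

20:28


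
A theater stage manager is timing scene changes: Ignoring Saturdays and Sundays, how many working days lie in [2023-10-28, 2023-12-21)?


Start: 2023-10-28 (Saturday)
End (exclusive): 2023-12-21 (Thursday)
Total calendar days: 54
Full weeks: 54 // 7 = 7 -> 35 weekdays
Remaining 5 days starting on Saturday:
  Sat(-), Sun(-), Mon(w), Tue(w), Wed(w) -> 3 weekdays
Total business days: 35 + 3 = 38

38


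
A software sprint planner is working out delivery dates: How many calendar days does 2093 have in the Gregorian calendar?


Year: 2093
Check leap year rules:
Divisible by 4? No
2093 is not a leap year
Days: 365

365


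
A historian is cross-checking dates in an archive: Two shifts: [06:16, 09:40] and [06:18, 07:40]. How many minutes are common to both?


Interval A: [376, 580] minutes from midnight
Interval B: [378, 460] minutes from midnight
Overlap start = max(376, 378) = 378
Overlap end = min(580, 460) = 460
Overlap = 460 - 378 = 82 minutes

82


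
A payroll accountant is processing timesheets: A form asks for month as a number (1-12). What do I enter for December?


Calendar month order:
11. November
12. December <--
December is month number 12

12


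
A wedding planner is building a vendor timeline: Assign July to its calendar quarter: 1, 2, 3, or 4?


Month: July (month 7)
Q1: January-March (months 1-3)
Q2: April-June (months 4-6)
Q3: July-September (months 7-9)
Q4: October-December (months 10-12)
Month 7 falls in Q3

3


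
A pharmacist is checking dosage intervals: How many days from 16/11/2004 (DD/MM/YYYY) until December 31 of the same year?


Start: November 16, 2004
End: December 31, 2004
Days left in November: 14
December: 31
Sum of remaining months: 31
Total: 14 + 31 = 45

45


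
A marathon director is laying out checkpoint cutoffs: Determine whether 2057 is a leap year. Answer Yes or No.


Year: 2057
Divisible by 4? 2057 / 4 = 514.25 -> No
Not divisible by 4, so NOT a leap year

No


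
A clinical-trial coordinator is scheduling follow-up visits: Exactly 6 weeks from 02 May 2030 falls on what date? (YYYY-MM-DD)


Start: 2030-05-02
Weeks to add: 6
Convert to days: 6 x 7 = 42 days
Add 42 days to 2030-05-02
Result: 2030-06-13

2030-06-13


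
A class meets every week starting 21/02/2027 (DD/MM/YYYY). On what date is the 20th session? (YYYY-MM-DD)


First occurrence: 2027-02-21 (occurrence 1)
Each occurrence is 7 days after the previous.
Occurrence 20 is 19 weeks after the first.
19 weeks = 133 days
2027-02-21 + 133 days = 2027-07-04

2027-07-04


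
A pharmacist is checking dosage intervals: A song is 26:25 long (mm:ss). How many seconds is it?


Minutes: 26
Extra seconds: 25
Seconds per minute: 60
Minutes to seconds: 26 x 60 = 1560
Total: 1560 + 25 = 1585

1585


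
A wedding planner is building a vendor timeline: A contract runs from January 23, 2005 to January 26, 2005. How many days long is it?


Start date: 2005-01-23
End date: 2005-01-26
Jan 2005: +3 days
Total: 3 days

3


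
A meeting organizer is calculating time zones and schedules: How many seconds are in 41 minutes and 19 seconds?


Minutes: 41
Seconds: 19
Convert minutes to seconds: 41 x 60 = 2460
Add remaining seconds: 2460 + 19 = 2479

2479


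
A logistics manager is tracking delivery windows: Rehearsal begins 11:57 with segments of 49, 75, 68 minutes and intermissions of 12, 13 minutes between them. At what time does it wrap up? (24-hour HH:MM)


Start: 11:57 = 717 min from midnight
  after task 1 (49 min): 12:46
  after break (12 min): 12:58
  after task 2 (75 min): 14:13
  after break (13 min): 14:26
  after task 3 (68 min): 15:34
Total elapsed: 217 minutes
End time: 15:34

15:34


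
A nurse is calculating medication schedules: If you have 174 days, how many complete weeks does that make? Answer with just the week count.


Total days: 174
Days per week: 7
Division: 174 / 7 = 24 remainder 6
Complete weeks: 24
Remaining days: 6

24


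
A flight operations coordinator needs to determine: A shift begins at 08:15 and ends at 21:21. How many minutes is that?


Start time: 08:15 = 495 minutes from midnight
End time: 21:21 = 1281 minutes from midnight
Difference: 1281 - 495 = 786 minutes
That is 13 hours and 6 minutes

786


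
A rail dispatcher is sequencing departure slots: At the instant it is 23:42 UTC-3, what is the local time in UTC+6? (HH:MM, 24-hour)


Local time: 23:42 at UTC-3 (offset -3h)
Target zone: UTC+6 (offset 6h)
Difference: 6 - (-3) = 9 hours
Calculation: 23 + (9) = 32
Wraparound: (32) mod 24 = 8
Result: 08:42

08:42


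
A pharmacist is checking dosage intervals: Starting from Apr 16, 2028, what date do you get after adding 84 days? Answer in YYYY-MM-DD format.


Start: 2028-04-16
Adding 84 days
Days remaining in April: 14
After April: 70 days still to add
May 2028: 31 days, 39 remaining
June 2028: 30 days, 9 remaining
July 2028 has 31 days, need 9
Result: 2028-07-09

2028-07-09


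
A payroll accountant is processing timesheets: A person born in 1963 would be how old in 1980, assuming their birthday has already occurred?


Birth year: 1963
Current year: 1980
Age = current year - birth year
Age = 1980 - 1963 = 17

17


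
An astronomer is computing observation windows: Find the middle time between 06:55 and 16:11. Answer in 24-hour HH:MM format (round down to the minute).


Start time: 06:55 = 415 minutes from midnight
End time: 16:11 = 971 minutes from midnight
Sum: 415 + 971 = 1386
Midpoint: 1386 / 2 = 693 minutes
Convert: 693 / 60 = 11 hours, 33 minutes
Result: 11:33

11:33


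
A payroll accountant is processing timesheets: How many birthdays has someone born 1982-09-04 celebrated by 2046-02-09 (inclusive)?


Birth: 1982-09-04
Reference: 2046-02-09
Year difference: 2046 - 1982 = 64
Has birthday (09-04) occurred by 02-09? No
Birthday not yet reached this year -> subtract 1
Age in full years: 63

63


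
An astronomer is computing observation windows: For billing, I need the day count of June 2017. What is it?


Month: June
Year: 2017
June is a 30-day month
Total: 30 days

30


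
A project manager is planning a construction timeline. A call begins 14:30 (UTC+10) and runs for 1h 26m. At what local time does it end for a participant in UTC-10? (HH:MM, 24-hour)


Start: 14:30 in UTC+10
Step 1 - add duration:
  minutes: 30 + 26 = 56
  hours: 14 + 1 + 0 = 15
  end in UTC+10: 15:56
Step 2 - convert UTC+10 -> UTC-10:
  offset difference: -10 - (10) = -20 hours
  15 + (-20) = -5 -> mod 24 = 19
Result: 19:56 in UTC-10

19:56


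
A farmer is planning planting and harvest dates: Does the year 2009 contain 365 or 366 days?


Year: 2009
Check leap year rules:
Divisible by 4? No
2009 is not a leap year
Days: 365

365


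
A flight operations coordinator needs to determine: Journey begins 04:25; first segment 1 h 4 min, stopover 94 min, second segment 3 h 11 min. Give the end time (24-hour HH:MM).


Depart: 04:25
Leg 1: +64 min -> 05:29
Layover: +94 min -> 07:03
Leg 2: +191 min -> 10:14
Total travel: 349 minutes = 5h 49m
Arrival: 10:14

10:14


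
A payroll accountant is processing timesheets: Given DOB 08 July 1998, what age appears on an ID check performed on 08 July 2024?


Birth: 1998-07-08
Reference: 2024-07-08
Year difference: 2024 - 1998 = 26
Has birthday (07-08) occurred by 07-08? Yes
Age in full years: 26

26


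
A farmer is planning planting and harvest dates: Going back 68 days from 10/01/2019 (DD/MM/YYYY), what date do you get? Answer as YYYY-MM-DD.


Start: 2019-01-10
Subtracting 68 days
Days already passed in January: 10
After going back through January: 58 more days to subtract
December 2018: 31 days, 27 remaining
November 2018 has 30 days, need 27
Result: 2018-11-03

2018-11-03


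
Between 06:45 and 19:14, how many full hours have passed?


Start: 06:45
End: 19:14
Hour difference: 19 - 6 = 13 hours
Minute difference: 14 - 45 = -31 minutes
Total minutes: 749
Complete hours: 749 / 60 = 12 (remainder 29)

12


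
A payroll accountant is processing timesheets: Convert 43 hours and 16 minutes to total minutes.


Hours: 43
Extra minutes: 16
Minutes per hour: 60
Hours to minutes: 43 x 60 = 2580
Total: 2580 + 16 = 2596

2596


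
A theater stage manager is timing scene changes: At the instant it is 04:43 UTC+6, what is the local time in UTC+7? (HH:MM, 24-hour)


Local time: 04:43 at UTC+6 (offset 6h)
Target zone: UTC+7 (offset 7h)
Difference: 7 - (6) = 1 hours
Calculation: 4 + (1) = 5
Result: 05:43

05:43


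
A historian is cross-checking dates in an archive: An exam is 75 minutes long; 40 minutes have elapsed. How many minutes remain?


Total budget: 75 minutes
Time used: 40 minutes
Remaining: 75 - 40 = 35 minutes
Percent used: 53.3%
Percent remaining: 46.7%

35


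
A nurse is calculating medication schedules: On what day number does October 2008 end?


Month: October
Year: 2008
October is a 31-day month
Total: 31 days

31


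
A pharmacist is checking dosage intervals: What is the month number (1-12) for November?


Calendar month order:
10. October
11. November <--
12. December
November is month number 11

11


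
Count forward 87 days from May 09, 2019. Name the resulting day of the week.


Start: 2019-05-09 (Thursday)
Step 1 - find target date: add 87 days
  2019-05-09 + 87 days = 2019-08-04
Step 2 - day of week:
  87 mod 7 = 3
  Thursday + 3 days -> Sunday
Result: Sunday (2019-08-04)

Sunday


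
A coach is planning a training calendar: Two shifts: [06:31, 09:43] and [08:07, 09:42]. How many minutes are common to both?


Interval A: [391, 583] minutes from midnight
Interval B: [487, 582] minutes from midnight
Overlap start = max(391, 487) = 487
Overlap end = min(583, 582) = 582
Overlap = 582 - 487 = 95 minutes

95


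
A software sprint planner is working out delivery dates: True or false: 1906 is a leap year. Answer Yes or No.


Year: 1906
Divisible by 4? 1906 / 4 = 476.5 -> No
Not divisible by 4, so NOT a leap year

No


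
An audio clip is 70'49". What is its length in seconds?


Minutes: 70
Seconds: 49
Convert minutes to seconds: 70 x 60 = 4200
Add remaining seconds: 4200 + 49 = 4249

4249


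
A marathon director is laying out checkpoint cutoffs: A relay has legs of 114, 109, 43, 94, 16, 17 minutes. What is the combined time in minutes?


Durations: 114, 109, 43, 94, 16, 17
Running sum: 114
+ 109 = 223
+ 43 = 266
+ 94 = 360
+ 16 = 376
+ 17 = 393
Total duration: 393 minutes
That is 6 hours and 33 minutes

393


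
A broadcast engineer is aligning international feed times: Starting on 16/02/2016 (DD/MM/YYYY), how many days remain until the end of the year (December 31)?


Start: February 16, 2016
End: December 31, 2016
Days left in February: 13
March: 31
April: 30
May: 31
June: 30
... plus remaining months
Sum of remaining months: 306
Total: 13 + 306 = 319

319


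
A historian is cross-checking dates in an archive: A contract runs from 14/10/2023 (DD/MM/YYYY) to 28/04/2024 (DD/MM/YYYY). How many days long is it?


Start date: 2023-10-14
End date: 2024-04-28
Oct 2023: +18 days
Nov 2023: +30 days
Dec 2023: +31 days
... (4 more months)
Total: 197 days

197


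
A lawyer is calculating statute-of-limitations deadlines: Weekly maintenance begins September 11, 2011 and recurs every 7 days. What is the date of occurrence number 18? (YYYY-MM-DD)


First occurrence: 2011-09-11 (occurrence 1)
Each occurrence is 7 days after the previous.
Occurrence 18 is 17 weeks after the first.
17 weeks = 119 days
2011-09-11 + 119 days = 2012-01-08

2012-01-08


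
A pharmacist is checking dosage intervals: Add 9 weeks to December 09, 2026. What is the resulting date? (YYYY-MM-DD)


Start: 2026-12-09
Weeks to add: 9
Convert to days: 9 x 7 = 63 days
Add 63 days to 2026-12-09
Result: 2027-02-10

2027-02-10


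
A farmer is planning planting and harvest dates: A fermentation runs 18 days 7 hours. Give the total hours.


Days: 18
Extra hours: 7
Hours per day: 24
Days to hours: 18 x 24 = 432
Total: 432 + 7 = 439

439


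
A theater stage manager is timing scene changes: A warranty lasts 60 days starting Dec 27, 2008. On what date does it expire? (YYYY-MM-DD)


Start: 2008-12-27
Adding 60 days
Days remaining in December: 4
After December: 56 days still to add
January 2009: 31 days, 25 remaining
February 2009 has 28 days, need 25
Result: 2009-02-25

2009-02-25


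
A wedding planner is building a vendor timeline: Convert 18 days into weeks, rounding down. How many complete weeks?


Total days: 18
Days per week: 7
Division: 18 / 7 = 2 remainder 4
Complete weeks: 2
Remaining days: 4

2


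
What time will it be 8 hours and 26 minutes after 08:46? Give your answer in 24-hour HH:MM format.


Start time: 08:46
Adding: 8 hours 26 minutes
Minutes: 46 + 26 = 72
Minute overflow: 72 >= 60, so carry 1 hour, minutes = 12
Hours: 8 + 8 + 1 = 17
Result: 17:12

17:12


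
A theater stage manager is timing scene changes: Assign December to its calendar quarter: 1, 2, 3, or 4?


Month: December (month 12)
Q1: January-March (months 1-3)
Q2: April-June (months 4-6)
Q3: July-September (months 7-9)
Q4: October-December (months 10-12)
Month 12 falls in Q4

4


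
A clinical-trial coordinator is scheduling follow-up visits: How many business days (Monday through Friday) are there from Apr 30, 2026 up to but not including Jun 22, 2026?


Start: 2026-04-30 (Thursday)
End (exclusive): 2026-06-22 (Monday)
Total calendar days: 53
Full weeks: 53 // 7 = 7 -> 35 weekdays
Remaining 4 days starting on Thursday:
  Thu(w), Fri(w), Sat(-), Sun(-) -> 2 weekdays
Total business days: 35 + 2 = 37

37


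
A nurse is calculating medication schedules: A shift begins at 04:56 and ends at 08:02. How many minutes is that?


Start time: 04:56 = 296 minutes from midnight
End time: 08:02 = 482 minutes from midnight
Difference: 482 - 296 = 186 minutes
That is 3 hours and 6 minutes

186


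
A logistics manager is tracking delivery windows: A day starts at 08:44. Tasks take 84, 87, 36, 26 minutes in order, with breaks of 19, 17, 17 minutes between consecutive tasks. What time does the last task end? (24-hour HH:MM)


Start: 08:44 = 524 min from midnight
  after task 1 (84 min): 10:08
  after break (19 min): 10:27
  after task 2 (87 min): 11:54
  after break (17 min): 12:11
  after task 3 (36 min): 12:47
  after break (17 min): 13:04
  after task 4 (26 min): 13:30
Total elapsed: 286 minutes
End time: 13:30

13:30


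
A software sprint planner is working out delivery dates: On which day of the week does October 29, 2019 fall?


Date: 2019-10-29
January 1, 2019 is a Tuesday
Day of year: 302
Offset from Jan 1: 301 days
301 mod 7 = 0
Result: Tuesday

Tuesday


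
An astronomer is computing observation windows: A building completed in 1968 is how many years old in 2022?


Birth year: 1968
Current year: 2022
Age = current year - birth year
Age = 2022 - 1968 = 54

54


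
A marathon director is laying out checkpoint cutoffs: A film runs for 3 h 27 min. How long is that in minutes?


Hours: 3
Minutes: 27
Convert hours to minutes: 3 x 60 = 180
Add remaining minutes: 180 + 27 = 207

207


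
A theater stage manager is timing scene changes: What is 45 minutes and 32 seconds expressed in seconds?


Minutes: 45
Extra seconds: 32
Seconds per minute: 60
Minutes to seconds: 45 x 60 = 2700
Total: 2700 + 32 = 2732

2732


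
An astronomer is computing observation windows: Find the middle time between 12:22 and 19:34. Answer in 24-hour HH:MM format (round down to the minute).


Start time: 12:22 = 742 minutes from midnight
End time: 19:34 = 1174 minutes from midnight
Sum: 742 + 1174 = 1916
Midpoint: 1916 / 2 = 958 minutes
Convert: 958 / 60 = 15 hours, 58 minutes
Result: 15:58

15:58


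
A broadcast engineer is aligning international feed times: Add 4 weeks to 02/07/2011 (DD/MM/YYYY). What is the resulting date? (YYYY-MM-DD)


Start: 2011-07-02
Weeks to add: 4
Convert to days: 4 x 7 = 28 days
Add 28 days to 2011-07-02
Result: 2011-07-30

2011-07-30


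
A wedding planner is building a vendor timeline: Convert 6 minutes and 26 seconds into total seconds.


Minutes: 6
Seconds: 26
Convert minutes to seconds: 6 x 60 = 360
Add remaining seconds: 360 + 26 = 386

386


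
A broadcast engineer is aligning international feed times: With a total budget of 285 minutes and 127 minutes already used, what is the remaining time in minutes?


Total budget: 285 minutes
Time used: 127 minutes
Remaining: 285 - 127 = 158 minutes
Percent used: 44.6%
Percent remaining: 55.4%

158


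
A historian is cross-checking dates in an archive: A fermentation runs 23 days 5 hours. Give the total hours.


Days: 23
Extra hours: 5
Hours per day: 24
Days to hours: 23 x 24 = 552
Total: 552 + 5 = 557

557


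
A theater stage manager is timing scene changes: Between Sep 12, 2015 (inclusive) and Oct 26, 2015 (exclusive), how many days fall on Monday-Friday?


Start: 2015-09-12 (Saturday)
End (exclusive): 2015-10-26 (Monday)
Total calendar days: 44
Full weeks: 44 // 7 = 6 -> 30 weekdays
Remaining 2 days starting on Saturday:
  Sat(-), Sun(-) -> 0 weekdays
Total business days: 30 + 0 = 30

30


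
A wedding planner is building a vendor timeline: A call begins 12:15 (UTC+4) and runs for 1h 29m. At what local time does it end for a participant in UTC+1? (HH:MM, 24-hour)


Start: 12:15 in UTC+4
Step 1 - add duration:
  minutes: 15 + 29 = 44
  hours: 12 + 1 + 0 = 13
  end in UTC+4: 13:44
Step 2 - convert UTC+4 -> UTC+1:
  offset difference: 1 - (4) = -3 hours
  13 + (-3) = 10 -> mod 24 = 10
Result: 10:44 in UTC+1

10:44


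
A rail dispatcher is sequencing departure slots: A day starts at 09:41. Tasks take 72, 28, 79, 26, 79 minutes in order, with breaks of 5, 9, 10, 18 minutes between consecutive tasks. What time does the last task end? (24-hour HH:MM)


Start: 09:41 = 581 min from midnight
  after task 1 (72 min): 10:53
  after break (5 min): 10:58
  after task 2 (28 min): 11:26
  after break (9 min): 11:35
  after task 3 (79 min): 12:54
  after break (10 min): 13:04
  after task 4 (26 min): 13:30
  after break (18 min): 13:48
  after task 5 (79 min): 15:07
Total elapsed: 326 minutes
End time: 15:07

15:07


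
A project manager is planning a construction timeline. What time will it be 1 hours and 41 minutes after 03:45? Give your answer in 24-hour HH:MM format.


Start time: 03:45
Adding: 1 hours 41 minutes
Minutes: 45 + 41 = 86
Minute overflow: 86 >= 60, so carry 1 hour, minutes = 26
Hours: 3 + 1 + 1 = 5
Result: 05:26

05:26


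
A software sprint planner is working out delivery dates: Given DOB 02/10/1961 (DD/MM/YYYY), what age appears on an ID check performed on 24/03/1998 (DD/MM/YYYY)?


Birth: 1961-10-02
Reference: 1998-03-24
Year difference: 1998 - 1961 = 37
Has birthday (10-02) occurred by 03-24? No
Birthday not yet reached this year -> subtract 1
Age in full years: 36

36


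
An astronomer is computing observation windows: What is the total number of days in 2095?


Year: 2095
Check leap year rules:
Divisible by 4? No
2095 is not a leap year
Days: 365

365


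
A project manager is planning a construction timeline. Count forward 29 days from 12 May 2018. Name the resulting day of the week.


Start: 2018-05-12 (Saturday)
Step 1 - find target date: add 29 days
  2018-05-12 + 29 days = 2018-06-10
Step 2 - day of week:
  29 mod 7 = 1
  Saturday + 1 days -> Sunday
Result: Sunday (2018-06-10)

Sunday


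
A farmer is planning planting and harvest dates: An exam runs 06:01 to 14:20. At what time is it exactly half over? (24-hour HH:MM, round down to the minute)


Start time: 06:01 = 361 minutes from midnight
End time: 14:20 = 860 minutes from midnight
Sum: 361 + 860 = 1221
Midpoint: 1221 / 2 = 610 minutes
Convert: 610 / 60 = 10 hours, 10 minutes
Result: 10:10

10:10


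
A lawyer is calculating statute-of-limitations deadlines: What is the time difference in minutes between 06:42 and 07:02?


Start time: 06:42 = 402 minutes from midnight
End time: 07:02 = 422 minutes from midnight
Difference: 422 - 402 = 20 minutes
That is 0 hours and 20 minutes

20


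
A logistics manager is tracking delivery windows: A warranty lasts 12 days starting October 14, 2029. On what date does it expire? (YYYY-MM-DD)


Start: 2029-10-14
Adding 12 days
Days remaining in October: 17
Result: 2029-10-26

2029-10-26


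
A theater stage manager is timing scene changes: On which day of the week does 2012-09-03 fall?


Date: 2012-09-03
January 1, 2012 is a Sunday
Day of year: 247
Offset from Jan 1: 246 days
246 mod 7 = 1
Result: Monday

Monday


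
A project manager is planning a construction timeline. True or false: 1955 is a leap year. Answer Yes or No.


Year: 1955
Divisible by 4? 1955 / 4 = 488.75 -> No
Not divisible by 4, so NOT a leap year

No


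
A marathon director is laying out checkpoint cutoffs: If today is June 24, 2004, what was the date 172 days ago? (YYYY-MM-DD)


Start: 2004-06-24
Subtracting 172 days
Days already passed in June: 24
After going back through June: 148 more days to subtract
May 2004: 31 days, 117 remaining
April 2004: 30 days, 87 remaining
March 2004: 31 days, 56 remaining
February 2004: 29 days, 27 remaining
Result: 2004-01-04

2004-01-04


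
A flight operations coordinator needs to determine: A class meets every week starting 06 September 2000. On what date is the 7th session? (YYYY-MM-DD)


First occurrence: 2000-09-06 (occurrence 1)
Each occurrence is 7 days after the previous.
Occurrence 7 is 6 weeks after the first.
6 weeks = 42 days
2000-09-06 + 42 days = 2000-10-18

2000-10-18


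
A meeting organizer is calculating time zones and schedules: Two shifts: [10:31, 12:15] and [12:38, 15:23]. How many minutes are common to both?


Interval A: [631, 735] minutes from midnight
Interval B: [758, 923] minutes from midnight
Overlap start = max(631, 758) = 758
Overlap end = min(735, 923) = 735
End <= start, so the intervals do not overlap: 0 minutes

0


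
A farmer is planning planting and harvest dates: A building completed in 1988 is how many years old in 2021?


Birth year: 1988
Current year: 2021
Age = current year - birth year
Age = 2021 - 1988 = 33

33


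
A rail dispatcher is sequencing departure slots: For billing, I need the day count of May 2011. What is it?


Month: May
Year: 2011
May is a 31-day month
Total: 31 days

31


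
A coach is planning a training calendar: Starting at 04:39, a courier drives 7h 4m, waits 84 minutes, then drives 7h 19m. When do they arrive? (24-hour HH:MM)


Depart: 04:39
Leg 1: +424 min -> 11:43
Layover: +84 min -> 13:07
Leg 2: +439 min -> 20:26
Total travel: 947 minutes = 15h 47m
Arrival: 20:26

20:26


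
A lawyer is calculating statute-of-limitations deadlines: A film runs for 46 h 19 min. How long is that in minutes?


Hours: 46
Minutes: 19
Convert hours to minutes: 46 x 60 = 2760
Add remaining minutes: 2760 + 19 = 2779

2779


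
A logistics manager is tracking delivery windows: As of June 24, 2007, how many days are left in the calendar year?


Start: June 24, 2007
End: December 31, 2007
Days left in June: 6
July: 31
August: 31
September: 30
October: 31
... plus remaining months
Sum of remaining months: 184
Total: 6 + 184 = 190

190


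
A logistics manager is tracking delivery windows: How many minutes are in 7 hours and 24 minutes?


Hours: 7
Extra minutes: 24
Minutes per hour: 60
Hours to minutes: 7 x 60 = 420
Total: 420 + 24 = 444

444


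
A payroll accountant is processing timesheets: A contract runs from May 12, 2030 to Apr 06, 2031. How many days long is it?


Start date: 2030-05-12
End date: 2031-04-06
May 2030: +20 days
Jun 2030: +30 days
Jul 2030: +31 days
... (9 more months)
Total: 329 days

329


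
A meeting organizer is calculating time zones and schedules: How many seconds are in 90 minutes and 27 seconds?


Minutes: 90
Extra seconds: 27
Seconds per minute: 60
Minutes to seconds: 90 x 60 = 5400
Total: 5400 + 27 = 5427

5427


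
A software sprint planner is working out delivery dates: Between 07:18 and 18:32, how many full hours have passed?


Start: 07:18
End: 18:32
Hour difference: 18 - 7 = 11 hours
Minute difference: 32 - 18 = 14 minutes
Total minutes: 674
Complete hours: 674 / 60 = 11 (remainder 14)

11


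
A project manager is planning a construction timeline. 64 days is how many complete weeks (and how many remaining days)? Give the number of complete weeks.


Total days: 64
Days per week: 7
Division: 64 / 7 = 9 remainder 1
Complete weeks: 9
Remaining days: 1

9


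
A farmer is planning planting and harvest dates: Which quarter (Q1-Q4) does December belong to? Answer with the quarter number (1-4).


Month: December (month 12)
Q1: January-March (months 1-3)
Q2: April-June (months 4-6)
Q3: July-September (months 7-9)
Q4: October-December (months 10-12)
Month 12 falls in Q4

4


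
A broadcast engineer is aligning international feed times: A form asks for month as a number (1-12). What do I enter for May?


Calendar month order:
4. April
5. May <--
6. June
May is month number 5

5


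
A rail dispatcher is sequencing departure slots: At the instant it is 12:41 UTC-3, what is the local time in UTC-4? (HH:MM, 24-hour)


Local time: 12:41 at UTC-3 (offset -3h)
Target zone: UTC-4 (offset -4h)
Difference: -4 - (-3) = -1 hours
Calculation: 12 + (-1) = 11
Result: 11:41

11:41


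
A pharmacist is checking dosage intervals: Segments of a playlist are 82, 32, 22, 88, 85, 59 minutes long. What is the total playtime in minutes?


Durations: 82, 32, 22, 88, 85, 59
Running sum: 82
+ 32 = 114
+ 22 = 136
+ 88 = 224
+ 85 = 309
+ 59 = 368
Total duration: 368 minutes
That is 6 hours and 8 minutes

368


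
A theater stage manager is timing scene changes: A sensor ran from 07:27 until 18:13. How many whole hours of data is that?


Start: 07:27
End: 18:13
Hour difference: 18 - 7 = 11 hours
Minute difference: 13 - 27 = -14 minutes
Total minutes: 646
Complete hours: 646 / 60 = 10 (remainder 46)

10


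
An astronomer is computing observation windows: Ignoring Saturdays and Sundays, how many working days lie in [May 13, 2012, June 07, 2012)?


Start: 2012-05-13 (Sunday)
End (exclusive): 2012-06-07 (Thursday)
Total calendar days: 25
Full weeks: 25 // 7 = 3 -> 15 weekdays
Remaining 4 days starting on Sunday:
  Sun(-), Mon(w), Tue(w), Wed(w) -> 3 weekdays
Total business days: 15 + 3 = 18

18


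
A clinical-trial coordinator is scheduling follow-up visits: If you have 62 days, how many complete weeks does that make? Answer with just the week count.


Total days: 62
Days per week: 7
Division: 62 / 7 = 8 remainder 6
Complete weeks: 8
Remaining days: 6

8


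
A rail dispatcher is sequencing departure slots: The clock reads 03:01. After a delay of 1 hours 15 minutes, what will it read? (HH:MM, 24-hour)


Start time: 03:01
Adding: 1 hours 15 minutes
Minutes: 1 + 15 = 16
Hours: 3 + 1 + 0 = 4
Result: 04:16

04:16


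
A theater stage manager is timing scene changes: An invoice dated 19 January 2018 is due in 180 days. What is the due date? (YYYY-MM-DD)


Start: 2018-01-19
Adding 180 days
Days remaining in January: 12
After January: 168 days still to add
February 2018: 28 days, 140 remaining
March 2018: 31 days, 109 remaining
April 2018: 30 days, 79 remaining
May 2018: 31 days, 48 remaining
Result: 2018-07-18

2018-07-18


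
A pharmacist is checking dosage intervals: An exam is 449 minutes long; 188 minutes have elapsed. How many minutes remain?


Total budget: 449 minutes
Time used: 188 minutes
Remaining: 449 - 188 = 261 minutes
Percent used: 41.9%
Percent remaining: 58.1%

261


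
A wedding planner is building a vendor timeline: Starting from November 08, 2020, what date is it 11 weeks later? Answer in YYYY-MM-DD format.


Start: 2020-11-08
Weeks to add: 11
Convert to days: 11 x 7 = 77 days
Add 77 days to 2020-11-08
Result: 2021-01-24

2021-01-24


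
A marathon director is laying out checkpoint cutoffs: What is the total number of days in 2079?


Year: 2079
Check leap year rules:
Divisible by 4? No
2079 is not a leap year
Days: 365

365


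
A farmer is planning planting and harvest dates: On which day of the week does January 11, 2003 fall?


Date: 2003-01-11
January 1, 2003 is a Wednesday
Day of year: 11
Offset from Jan 1: 10 days
10 mod 7 = 3
Result: Saturday

Saturday


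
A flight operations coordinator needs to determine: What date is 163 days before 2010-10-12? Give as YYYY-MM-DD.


Start: 2010-10-12
Subtracting 163 days
Days already passed in October: 12
After going back through October: 151 more days to subtract
September 2010: 30 days, 121 remaining
August 2010: 31 days, 90 remaining
July 2010: 31 days, 59 remaining
June 2010: 30 days, 29 remaining
Result: 2010-05-02

2010-05-02


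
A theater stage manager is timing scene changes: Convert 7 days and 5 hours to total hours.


Days: 7
Extra hours: 5
Hours per day: 24
Days to hours: 7 x 24 = 168
Total: 168 + 5 = 173

173


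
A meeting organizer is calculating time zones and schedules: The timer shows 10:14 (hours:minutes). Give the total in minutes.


Hours: 10
Minutes: 14
Convert hours to minutes: 10 x 60 = 600
Add remaining minutes: 600 + 14 = 614

614


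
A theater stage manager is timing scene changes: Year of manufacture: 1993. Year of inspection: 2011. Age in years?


Birth year: 1993
Current year: 2011
Age = current year - birth year
Age = 2011 - 1993 = 18

18


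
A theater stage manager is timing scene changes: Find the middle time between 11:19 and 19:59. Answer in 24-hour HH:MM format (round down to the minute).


Start time: 11:19 = 679 minutes from midnight
End time: 19:59 = 1199 minutes from midnight
Sum: 679 + 1199 = 1878
Midpoint: 1878 / 2 = 939 minutes
Convert: 939 / 60 = 15 hours, 39 minutes
Result: 15:39

15:39


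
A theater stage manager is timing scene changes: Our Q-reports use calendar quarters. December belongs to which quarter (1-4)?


Month: December (month 12)
Q1: January-March (months 1-3)
Q2: April-June (months 4-6)
Q3: July-September (months 7-9)
Q4: October-December (months 10-12)
Month 12 falls in Q4

4


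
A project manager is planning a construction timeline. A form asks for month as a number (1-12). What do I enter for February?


Calendar month order:
1. January
2. February <--
3. March
February is month number 2

2


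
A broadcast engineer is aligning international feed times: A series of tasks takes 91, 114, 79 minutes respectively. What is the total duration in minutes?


Durations: 91, 114, 79
Running sum: 91
+ 114 = 205
+ 79 = 284
Total duration: 284 minutes
That is 4 hours and 44 minutes

284


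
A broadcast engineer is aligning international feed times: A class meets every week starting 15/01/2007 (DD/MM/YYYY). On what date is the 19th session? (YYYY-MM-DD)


First occurrence: 2007-01-15 (occurrence 1)
Each occurrence is 7 days after the previous.
Occurrence 19 is 18 weeks after the first.
18 weeks = 126 days
2007-01-15 + 126 days = 2007-05-21

2007-05-21


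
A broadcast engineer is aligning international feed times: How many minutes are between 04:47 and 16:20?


Start time: 04:47 = 287 minutes from midnight
End time: 16:20 = 980 minutes from midnight
Difference: 980 - 287 = 693 minutes
That is 11 hours and 33 minutes

693


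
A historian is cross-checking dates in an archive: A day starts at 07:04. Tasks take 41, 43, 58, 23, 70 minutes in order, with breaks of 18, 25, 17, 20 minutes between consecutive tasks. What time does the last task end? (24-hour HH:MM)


Start: 07:04 = 424 min from midnight
  after task 1 (41 min): 07:45
  after break (18 min): 08:03
  after task 2 (43 min): 08:46
  after break (25 min): 09:11
  after task 3 (58 min): 10:09
  after break (17 min): 10:26
  after task 4 (23 min): 10:49
  after break (20 min): 11:09
  after task 5 (70 min): 12:19
Total elapsed: 315 minutes
End time: 12:19

12:19


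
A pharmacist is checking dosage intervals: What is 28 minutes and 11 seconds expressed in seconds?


Minutes: 28
Extra seconds: 11
Seconds per minute: 60
Minutes to seconds: 28 x 60 = 1680
Total: 1680 + 11 = 1691

1691


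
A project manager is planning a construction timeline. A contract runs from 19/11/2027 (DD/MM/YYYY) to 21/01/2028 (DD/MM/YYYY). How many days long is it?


Start date: 2027-11-19
End date: 2028-01-21
Nov 2027: +12 days
Dec 2027: +31 days
Jan 2028: +20 days
Total: 63 days

63


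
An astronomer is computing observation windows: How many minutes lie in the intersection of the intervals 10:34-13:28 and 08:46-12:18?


Interval A: [634, 808] minutes from midnight
Interval B: [526, 738] minutes from midnight
Overlap start = max(634, 526) = 634
Overlap end = min(808, 738) = 738
Overlap = 738 - 634 = 104 minutes

104


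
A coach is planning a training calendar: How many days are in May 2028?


Month: May
Year: 2028
May is a 31-day month
Total: 31 days

31


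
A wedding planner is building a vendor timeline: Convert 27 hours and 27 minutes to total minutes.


Hours: 27
Extra minutes: 27
Minutes per hour: 60
Hours to minutes: 27 x 60 = 1620
Total: 1620 + 27 = 1647

1647
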